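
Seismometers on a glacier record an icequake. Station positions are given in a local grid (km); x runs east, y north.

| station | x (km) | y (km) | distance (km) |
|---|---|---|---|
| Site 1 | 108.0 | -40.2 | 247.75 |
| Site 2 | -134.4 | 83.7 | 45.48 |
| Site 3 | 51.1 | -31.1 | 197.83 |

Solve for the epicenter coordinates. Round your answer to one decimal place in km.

Circle about each station: (x − 108.0)² + (y + 40.2)² = 247.75²; (x + 134.4)² + (y − 83.7)² = 45.48²; (x − 51.1)² + (y + 31.1)² = 197.83².
Subtracting the Site 1 equation from the Site 2 and Site 3 equations removes the quadratic terms:
-484.8 x + 247.8 y = 71100.64
-113.8 x + 18.2 y = 12541.73
Solving the 2×2 system: x ≈ -93.6, y ≈ 103.8 km.

x ≈ -93.6 km, y ≈ 103.8 km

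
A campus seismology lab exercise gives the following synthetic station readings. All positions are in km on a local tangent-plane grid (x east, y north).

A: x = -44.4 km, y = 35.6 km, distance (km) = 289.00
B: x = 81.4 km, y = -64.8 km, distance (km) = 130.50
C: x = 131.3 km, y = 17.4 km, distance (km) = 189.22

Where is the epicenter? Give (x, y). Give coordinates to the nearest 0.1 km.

Circle about each station: (x + 44.4)² + (y − 35.6)² = 289.00²; (x − 81.4)² + (y + 64.8)² = 130.50²; (x − 131.3)² + (y − 17.4)² = 189.22².
Subtracting the A equation from the B and C equations removes the quadratic terms:
251.6 x − 200.8 y = 74077.03
351.4 x − 36.4 y = 62020.52
Solving the 2×2 system: x ≈ 158.9, y ≈ -169.8 km.

x ≈ 158.9 km, y ≈ -169.8 km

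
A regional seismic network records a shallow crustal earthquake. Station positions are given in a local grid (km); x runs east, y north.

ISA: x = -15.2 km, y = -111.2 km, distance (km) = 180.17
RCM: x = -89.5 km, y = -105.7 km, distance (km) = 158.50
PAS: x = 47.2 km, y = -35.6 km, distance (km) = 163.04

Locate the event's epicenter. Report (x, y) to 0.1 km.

x ≈ -89.8 km, y ≈ 52.8 km

Circle about each station: (x + 15.2)² + (y + 111.2)² = 180.17²; (x + 89.5)² + (y + 105.7)² = 158.50²; (x − 47.2)² + (y + 35.6)² = 163.04².
Subtracting the ISA equation from the RCM and PAS equations removes the quadratic terms:
-148.6 x + 11.0 y = 13925.24
124.8 x + 151.2 y = -3222.09
Solving the 2×2 system: x ≈ -89.8, y ≈ 52.8 km.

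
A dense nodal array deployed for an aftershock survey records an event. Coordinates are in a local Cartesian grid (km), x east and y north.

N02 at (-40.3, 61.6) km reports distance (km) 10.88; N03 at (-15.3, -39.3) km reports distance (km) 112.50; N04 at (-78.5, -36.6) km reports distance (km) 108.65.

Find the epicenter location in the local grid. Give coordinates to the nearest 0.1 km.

Circle about each station: (x + 40.3)² + (y − 61.6)² = 10.88²; (x + 15.3)² + (y + 39.3)² = 112.50²; (x + 78.5)² + (y + 36.6)² = 108.65².
Subtracting the N02 equation from the N03 and N04 equations removes the quadratic terms:
50.0 x − 201.8 y = -16177.95
-76.4 x − 196.4 y = -9603.29
Solving the 2×2 system: x ≈ -49.1, y ≈ 68.0 km.

(-49.1, 68.0)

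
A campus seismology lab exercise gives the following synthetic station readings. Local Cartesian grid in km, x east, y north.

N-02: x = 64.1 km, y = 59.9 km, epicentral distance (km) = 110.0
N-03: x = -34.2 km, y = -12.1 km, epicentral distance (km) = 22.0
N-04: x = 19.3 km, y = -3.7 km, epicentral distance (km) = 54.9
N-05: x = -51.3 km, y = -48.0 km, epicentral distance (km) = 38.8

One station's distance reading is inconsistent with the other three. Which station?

N-05

Solve using three stations at a time. Using N-02, N-03, N-04 (subtract circle equations pairwise → linear system) gives (x, y) ≈ (-33.9, 9.9).
Distances from that point to each station vs reported:
  N-02: calculated 110.0 vs reported 110.0 → residual 0.0 km
  N-03: calculated 22.0 vs reported 22.0 → residual 0.0 km
  N-04: calculated 54.9 vs reported 54.9 → residual 0.0 km
  N-05: calculated 60.5 vs reported 38.8 → residual 21.7 km
N-02, N-03, N-04 are mutually consistent (residuals ≈ 0); N-05 is off by 21.7 km.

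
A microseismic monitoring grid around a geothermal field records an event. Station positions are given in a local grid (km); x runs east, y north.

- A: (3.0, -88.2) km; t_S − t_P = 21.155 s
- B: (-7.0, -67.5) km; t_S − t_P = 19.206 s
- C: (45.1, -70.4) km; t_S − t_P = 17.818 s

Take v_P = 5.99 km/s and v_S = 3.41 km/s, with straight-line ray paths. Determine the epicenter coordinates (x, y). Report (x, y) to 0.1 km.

Distance from S−P lag: d = Δt · v_P v_S / (v_P − v_S) = Δt · (5.99·3.41)/(5.99−3.41) ≈ 7.9170·Δt.
So d_A = 167.48, d_B = 152.05, d_C = 141.07 km.
Circle about each station: (x − 3.0)² + (y + 88.2)² = 167.48²; (x + 7.0)² + (y + 67.5)² = 152.05²; (x − 45.1)² + (y + 70.4)² = 141.07².
Subtracting pairs of circle equations eliminates x²+y² and gives linear equations (the radical axes):
-20.0 x + 41.4 y = 1747.36
84.2 x + 35.6 y = 7350.74
Solving the 2×2 system: x ≈ 57.7, y ≈ 70.1 km.
Check against A (with the unrounded x, y): √((x − 3.0)²+(y + 88.2)²) = 167.45 ≈ 167.48 km. ✓

57.7 km east, 70.1 km north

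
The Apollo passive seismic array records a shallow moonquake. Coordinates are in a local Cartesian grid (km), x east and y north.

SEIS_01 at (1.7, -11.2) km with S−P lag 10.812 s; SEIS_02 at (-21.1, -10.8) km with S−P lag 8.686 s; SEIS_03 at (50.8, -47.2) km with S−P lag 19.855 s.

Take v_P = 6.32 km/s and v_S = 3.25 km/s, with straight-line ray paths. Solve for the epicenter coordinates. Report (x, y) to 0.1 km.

Distance from S−P lag: d = Δt · v_P v_S / (v_P − v_S) = Δt · (6.32·3.25)/(6.32−3.25) ≈ 6.6906·Δt.
So d_SEIS_01 = 72.34, d_SEIS_02 = 58.11, d_SEIS_03 = 132.84 km.
Circle about each station: (x − 1.7)² + (y + 11.2)² = 72.34²; (x + 21.1)² + (y + 10.8)² = 58.11²; (x − 50.8)² + (y + 47.2)² = 132.84².
Subtracting pairs of circle equations eliminates x²+y² and gives linear equations (the radical axes):
-45.6 x + 0.8 y = 2289.82
98.2 x − 72.0 y = -7733.24
Solving the 2×2 system: x ≈ -49.5, y ≈ 39.9 km.

x ≈ -49.5 km, y ≈ 39.9 km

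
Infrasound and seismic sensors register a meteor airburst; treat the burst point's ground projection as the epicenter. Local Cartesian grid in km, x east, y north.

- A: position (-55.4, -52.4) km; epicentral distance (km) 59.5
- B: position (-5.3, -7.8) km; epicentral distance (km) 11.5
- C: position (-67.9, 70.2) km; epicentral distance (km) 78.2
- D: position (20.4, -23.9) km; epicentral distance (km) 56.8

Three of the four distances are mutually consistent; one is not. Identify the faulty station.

B

Solve using three stations at a time. Using A, C, D (subtract circle equations pairwise → linear system) gives (x, y) ≈ (-30.4, 1.6).
Distances from that point to each station vs reported:
  A: calculated 59.5 vs reported 59.5 → residual 0.0 km
  B: calculated 26.8 vs reported 11.5 → residual 15.3 km
  C: calculated 78.2 vs reported 78.2 → residual 0.0 km
  D: calculated 56.8 vs reported 56.8 → residual 0.0 km
A, C, D are mutually consistent (residuals ≈ 0); B is off by 15.3 km.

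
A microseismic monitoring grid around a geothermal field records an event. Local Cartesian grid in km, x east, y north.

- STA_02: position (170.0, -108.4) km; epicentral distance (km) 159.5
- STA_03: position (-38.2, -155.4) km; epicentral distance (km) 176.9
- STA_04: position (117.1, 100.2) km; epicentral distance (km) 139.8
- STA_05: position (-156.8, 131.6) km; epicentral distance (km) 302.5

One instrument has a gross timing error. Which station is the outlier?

Solve using three stations at a time. Using STA_03, STA_04, STA_05 (subtract circle equations pairwise → linear system) gives (x, y) ≈ (93.9, -37.7).
Distances from that point to each station vs reported:
  STA_02: calculated 103.9 vs reported 159.5 → residual 55.6 km
  STA_03: calculated 176.9 vs reported 176.9 → residual 0.0 km
  STA_04: calculated 139.8 vs reported 139.8 → residual 0.0 km
  STA_05: calculated 302.5 vs reported 302.5 → residual 0.0 km
STA_03, STA_04, STA_05 are mutually consistent (residuals ≈ 0); STA_02 is off by 55.6 km.

STA_02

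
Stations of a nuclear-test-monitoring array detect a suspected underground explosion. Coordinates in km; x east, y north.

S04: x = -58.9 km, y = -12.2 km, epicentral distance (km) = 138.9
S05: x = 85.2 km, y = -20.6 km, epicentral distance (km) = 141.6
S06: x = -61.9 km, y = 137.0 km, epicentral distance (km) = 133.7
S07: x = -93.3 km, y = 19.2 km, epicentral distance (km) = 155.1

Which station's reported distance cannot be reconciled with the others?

Solve using three stations at a time. Using S04, S06, S07 (subtract circle equations pairwise → linear system) gives (x, y) ≈ (53.3, 69.4).
Distances from that point to each station vs reported:
  S04: calculated 138.8 vs reported 138.9 → residual 0.1 km
  S05: calculated 95.5 vs reported 141.6 → residual 46.1 km
  S06: calculated 133.6 vs reported 133.7 → residual 0.1 km
  S07: calculated 155.0 vs reported 155.1 → residual 0.1 km
S04, S06, S07 are mutually consistent (residuals ≈ 0); S05 is off by 46.1 km.

S05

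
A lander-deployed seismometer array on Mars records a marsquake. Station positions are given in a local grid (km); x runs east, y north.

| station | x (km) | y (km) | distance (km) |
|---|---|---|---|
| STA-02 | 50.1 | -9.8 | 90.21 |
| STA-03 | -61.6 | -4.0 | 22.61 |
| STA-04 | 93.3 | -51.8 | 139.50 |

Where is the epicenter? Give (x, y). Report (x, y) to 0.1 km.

(-40.1, -11.0)

Circle about each station: (x − 50.1)² + (y + 9.8)² = 90.21²; (x + 61.6)² + (y + 4.0)² = 22.61²; (x − 93.3)² + (y + 51.8)² = 139.50².
Subtracting the STA-02 equation from the STA-03 and STA-04 equations removes the quadratic terms:
-223.4 x + 11.6 y = 8831.14
86.4 x − 84.0 y = -2540.33
Solving the 2×2 system: x ≈ -40.1, y ≈ -11.0 km.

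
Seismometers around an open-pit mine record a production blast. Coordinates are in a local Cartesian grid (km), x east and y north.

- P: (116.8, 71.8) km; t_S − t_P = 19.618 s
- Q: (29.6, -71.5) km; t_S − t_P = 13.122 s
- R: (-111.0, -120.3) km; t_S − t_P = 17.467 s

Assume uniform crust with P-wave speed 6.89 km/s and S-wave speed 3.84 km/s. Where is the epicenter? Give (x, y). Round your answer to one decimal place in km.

(-43.8, 15.5)

Distance from S−P lag: d = Δt · v_P v_S / (v_P − v_S) = Δt · (6.89·3.84)/(6.89−3.84) ≈ 8.6746·Δt.
So d_P = 170.18, d_Q = 113.83, d_R = 151.52 km.
Circle about each station: (x − 116.8)² + (y − 71.8)² = 170.18²; (x − 29.6)² + (y + 71.5)² = 113.83²; (x + 111.0)² + (y + 120.3)² = 151.52².
Subtracting the P equation from the Q and R equations removes the quadratic terms:
-174.4 x − 286.6 y = 3194.89
-455.6 x − 384.2 y = 13998.53
Solving the 2×2 system: x ≈ -43.8, y ≈ 15.5 km.
Check against P (with the unrounded x, y): √((x − 116.8)²+(y − 71.8)²) = 170.18 ≈ 170.18 km. ✓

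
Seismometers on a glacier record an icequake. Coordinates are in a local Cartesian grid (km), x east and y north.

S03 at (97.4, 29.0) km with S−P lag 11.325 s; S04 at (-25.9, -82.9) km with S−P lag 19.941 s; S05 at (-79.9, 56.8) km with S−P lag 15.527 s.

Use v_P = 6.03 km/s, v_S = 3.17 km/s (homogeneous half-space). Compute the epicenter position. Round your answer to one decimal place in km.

Distance from S−P lag: d = Δt · v_P v_S / (v_P − v_S) = Δt · (6.03·3.17)/(6.03−3.17) ≈ 6.6836·Δt.
So d_S03 = 75.69, d_S04 = 133.28, d_S05 = 103.78 km.
Circle about each station: (x − 97.4)² + (y − 29.0)² = 75.69²; (x + 25.9)² + (y + 82.9)² = 133.28²; (x + 79.9)² + (y − 56.8)² = 103.78².
Subtracting pairs of circle equations eliminates x²+y² and gives linear equations (the radical axes):
-246.6 x − 223.8 y = -14819.12
-354.6 x + 55.6 y = -5758.82
Solving the 2×2 system: x ≈ 22.7, y ≈ 41.2 km.

x ≈ 22.7 km, y ≈ 41.2 km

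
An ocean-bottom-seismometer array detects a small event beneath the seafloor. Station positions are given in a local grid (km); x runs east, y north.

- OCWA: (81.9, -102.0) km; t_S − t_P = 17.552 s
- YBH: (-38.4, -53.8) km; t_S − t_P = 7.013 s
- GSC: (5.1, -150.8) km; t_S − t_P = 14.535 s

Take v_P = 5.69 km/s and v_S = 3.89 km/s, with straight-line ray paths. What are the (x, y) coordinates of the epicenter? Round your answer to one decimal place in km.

Distance from S−P lag: d = Δt · v_P v_S / (v_P − v_S) = Δt · (5.69·3.89)/(5.69−3.89) ≈ 12.2967·Δt.
So d_OCWA = 215.83, d_YBH = 86.24, d_GSC = 178.73 km.
Circle about each station: (x − 81.9)² + (y + 102.0)² = 215.83²; (x + 38.4)² + (y + 53.8)² = 86.24²; (x − 5.1)² + (y + 150.8)² = 178.73².
Subtracting pairs of circle equations eliminates x²+y² and gives linear equations (the radical axes):
-240.6 x + 96.4 y = 26402.64
-153.6 x − 97.6 y = 20293.22
Solving the 2×2 system: x ≈ -118.4, y ≈ -21.6 km.

-118.4 km east, -21.6 km north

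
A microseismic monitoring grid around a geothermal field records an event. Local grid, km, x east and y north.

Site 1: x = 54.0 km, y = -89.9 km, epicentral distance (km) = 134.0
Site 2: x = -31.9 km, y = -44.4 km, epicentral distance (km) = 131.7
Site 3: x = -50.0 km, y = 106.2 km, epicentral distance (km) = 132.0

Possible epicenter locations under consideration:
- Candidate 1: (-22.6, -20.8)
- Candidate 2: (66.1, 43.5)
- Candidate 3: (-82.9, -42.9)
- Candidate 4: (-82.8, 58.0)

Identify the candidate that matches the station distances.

Candidate 2

For each candidate, compare |candidate − station| to the reported distance:
Candidate 1: residuals Site 1 30.8, Site 2 106.3, Site 3 2.1 → max 106.3 km
Candidate 2: residuals Site 1 0.1, Site 2 0.1, Site 3 0.1 → max 0.1 km
Candidate 3: residuals Site 1 10.7, Site 2 80.7, Site 3 20.7 → max 80.7 km
Candidate 4: residuals Site 1 67.5, Site 2 17.3, Site 3 73.7 → max 73.7 km
Only Candidate 2 has all residuals ≈ 0.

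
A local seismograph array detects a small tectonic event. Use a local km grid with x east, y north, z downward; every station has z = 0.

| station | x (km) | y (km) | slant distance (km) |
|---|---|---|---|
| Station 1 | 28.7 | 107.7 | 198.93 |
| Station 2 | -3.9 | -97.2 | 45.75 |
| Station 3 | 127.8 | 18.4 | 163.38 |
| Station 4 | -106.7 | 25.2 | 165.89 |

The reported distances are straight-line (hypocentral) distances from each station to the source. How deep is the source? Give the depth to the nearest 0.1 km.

depth ≈ 42.3 km

Each station gives a sphere (x−x_i)² + (y−y_i)² + z² = d_i² (stations at z=0).
Subtracting the Station 1 sphere from Station 2 and Station 3: z² cancels, leaving linear equations in x and y:
-65.2 x − 409.8 y = 34520.15
198.2 x − 178.6 y = 17128.54
Solving: x ≈ 9.196, y ≈ -85.700 km (keep extra digits for the depth step; rounded: 9.2, -85.7).
Then from the Station 1 sphere: z² = 198.93² − (x − 28.7)² − (y − 107.7)² with x = 9.196, y = -85.700, so z ≈ 42.299 ≈ 42.3 km.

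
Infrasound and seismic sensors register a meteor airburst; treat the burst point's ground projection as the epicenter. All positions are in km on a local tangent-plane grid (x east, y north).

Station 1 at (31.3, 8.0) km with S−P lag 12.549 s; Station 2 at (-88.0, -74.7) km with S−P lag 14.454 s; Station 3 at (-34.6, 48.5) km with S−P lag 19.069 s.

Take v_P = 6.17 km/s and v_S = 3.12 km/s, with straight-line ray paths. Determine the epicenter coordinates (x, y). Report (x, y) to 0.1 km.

Distance from S−P lag: d = Δt · v_P v_S / (v_P − v_S) = Δt · (6.17·3.12)/(6.17−3.12) ≈ 6.3116·Δt.
So d_Station 1 = 79.20, d_Station 2 = 91.23, d_Station 3 = 120.36 km.
Circle about each station: (x − 31.3)² + (y − 8.0)² = 79.20²; (x + 88.0)² + (y + 74.7)² = 91.23²; (x + 34.6)² + (y − 48.5)² = 120.36².
Subtracting the Station 1 equation from the Station 2 and Station 3 equations removes the quadratic terms:
-238.6 x − 165.4 y = 10230.13
-131.8 x + 81.0 y = -5708.17
Solving the 2×2 system: x ≈ 2.8, y ≈ -65.9 km.

x ≈ 2.8 km, y ≈ -65.9 km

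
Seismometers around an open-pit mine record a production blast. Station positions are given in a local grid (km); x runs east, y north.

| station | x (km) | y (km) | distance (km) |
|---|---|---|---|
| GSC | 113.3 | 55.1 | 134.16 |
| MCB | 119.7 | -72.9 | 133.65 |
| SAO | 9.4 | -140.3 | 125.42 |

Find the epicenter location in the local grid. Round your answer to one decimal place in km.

x ≈ -0.9 km, y ≈ -15.3 km

Circle about each station: (x − 113.3)² + (y − 55.1)² = 134.16²; (x − 119.7)² + (y + 72.9)² = 133.65²; (x − 9.4)² + (y + 140.3)² = 125.42².
Subtracting the GSC equation from the MCB and SAO equations removes the quadratic terms:
12.8 x − 256.0 y = 3906.18
-207.8 x − 390.8 y = 6168.28
Solving the 2×2 system: x ≈ -0.9, y ≈ -15.3 km.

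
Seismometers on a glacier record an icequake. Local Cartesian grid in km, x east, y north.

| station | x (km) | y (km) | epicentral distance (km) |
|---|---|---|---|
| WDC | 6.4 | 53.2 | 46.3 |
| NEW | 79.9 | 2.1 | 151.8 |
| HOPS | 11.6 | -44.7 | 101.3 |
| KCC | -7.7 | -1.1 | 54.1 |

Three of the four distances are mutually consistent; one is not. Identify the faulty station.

NEW

Solve using three stations at a time. Using WDC, HOPS, KCC (subtract circle equations pairwise → linear system) gives (x, y) ≈ (-38.8, 43.2).
Distances from that point to each station vs reported:
  WDC: calculated 46.3 vs reported 46.3 → residual 0.0 km
  NEW: calculated 125.6 vs reported 151.8 → residual 26.2 km
  HOPS: calculated 101.3 vs reported 101.3 → residual 0.0 km
  KCC: calculated 54.1 vs reported 54.1 → residual 0.0 km
WDC, HOPS, KCC are mutually consistent (residuals ≈ 0); NEW is off by 26.2 km.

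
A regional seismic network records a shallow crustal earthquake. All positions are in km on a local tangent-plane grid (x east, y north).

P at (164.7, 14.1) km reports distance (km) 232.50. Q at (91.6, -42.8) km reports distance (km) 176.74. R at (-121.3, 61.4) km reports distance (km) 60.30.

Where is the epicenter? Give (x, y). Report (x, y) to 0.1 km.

Circle about each station: (x − 164.7)² + (y − 14.1)² = 232.50²; (x − 91.6)² + (y + 42.8)² = 176.74²; (x + 121.3)² + (y − 61.4)² = 60.30².
Subtracting the P equation from the Q and R equations removes the quadratic terms:
-146.2 x − 113.8 y = 5716.72
-572.0 x + 94.6 y = 41578.91
Solving the 2×2 system: x ≈ -66.8, y ≈ 35.6 km.
Check against P (with the unrounded x, y): √((x − 164.7)²+(y − 14.1)²) = 232.50 ≈ 232.50 km. ✓

(-66.8, 35.6)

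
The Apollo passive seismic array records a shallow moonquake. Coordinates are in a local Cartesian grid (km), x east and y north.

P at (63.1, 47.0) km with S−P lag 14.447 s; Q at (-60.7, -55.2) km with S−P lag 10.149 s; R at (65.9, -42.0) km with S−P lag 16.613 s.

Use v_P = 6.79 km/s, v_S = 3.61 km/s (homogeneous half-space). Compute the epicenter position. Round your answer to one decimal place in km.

Distance from S−P lag: d = Δt · v_P v_S / (v_P − v_S) = Δt · (6.79·3.61)/(6.79−3.61) ≈ 7.7081·Δt.
So d_P = 111.36, d_Q = 78.23, d_R = 128.06 km.
Circle about each station: (x − 63.1)² + (y − 47.0)² = 111.36²; (x + 60.7)² + (y + 55.2)² = 78.23²; (x − 65.9)² + (y + 42.0)² = 128.06².
Subtracting pairs of circle equations eliminates x²+y² and gives linear equations (the radical axes):
-247.6 x − 204.4 y = 6822.04
5.6 x − 178.0 y = -4082.11
Solving the 2×2 system: x ≈ -45.3, y ≈ 21.5 km.

(-45.3, 21.5)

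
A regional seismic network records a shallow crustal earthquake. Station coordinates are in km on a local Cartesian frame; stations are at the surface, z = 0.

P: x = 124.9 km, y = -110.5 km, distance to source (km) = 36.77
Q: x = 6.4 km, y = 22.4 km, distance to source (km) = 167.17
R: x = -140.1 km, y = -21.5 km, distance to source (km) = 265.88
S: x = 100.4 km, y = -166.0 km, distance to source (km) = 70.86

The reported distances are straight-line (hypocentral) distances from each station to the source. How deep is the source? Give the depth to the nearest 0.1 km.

Each station gives a sphere (x−x_i)² + (y−y_i)² + z² = d_i² (stations at z=0).
Subtracting the P sphere from Q and R: z² cancels, leaving linear equations in x and y:
-237.0 x + 265.8 y = -53861.32
-530.0 x + 178.0 y = -77060.14
Solving: x ≈ 110.401, y ≈ -104.200 km (keep extra digits for the depth step; rounded: 110.4, -104.2).
Then from the P sphere: z² = 36.77² − (x − 124.9)² − (y + 110.5)² with x = 110.401, y = -104.200, so z ≈ 33.198 ≈ 33.2 km.

depth ≈ 33.2 km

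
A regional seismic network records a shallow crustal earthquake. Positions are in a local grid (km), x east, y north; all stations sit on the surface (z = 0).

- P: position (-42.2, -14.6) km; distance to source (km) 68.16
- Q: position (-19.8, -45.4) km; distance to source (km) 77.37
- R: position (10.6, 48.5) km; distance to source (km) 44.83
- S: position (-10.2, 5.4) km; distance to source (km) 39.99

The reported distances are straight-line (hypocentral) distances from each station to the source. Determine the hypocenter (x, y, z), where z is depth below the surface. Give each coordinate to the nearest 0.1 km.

Each station gives a sphere (x−x_i)² + (y−y_i)² + z² = d_i² (stations at z=0).
Subtracting the P sphere from Q and R: z² cancels, leaving linear equations in x and y:
44.8 x − 61.6 y = -881.13
105.6 x + 126.2 y = 3106.67
Solving: x ≈ 6.594, y ≈ 19.100 km (keep extra digits for the depth step; rounded: 6.6, 19.1).
Then from the P sphere: z² = 68.16² − (x + 42.2)² − (y + 14.6)² with x = 6.594, y = 19.100, so z ≈ 33.604 ≈ 33.6 km.
Check against S (with the unrounded solution): distance 39.99 ≈ 39.99 km. ✓

(6.6, 19.1, 33.6)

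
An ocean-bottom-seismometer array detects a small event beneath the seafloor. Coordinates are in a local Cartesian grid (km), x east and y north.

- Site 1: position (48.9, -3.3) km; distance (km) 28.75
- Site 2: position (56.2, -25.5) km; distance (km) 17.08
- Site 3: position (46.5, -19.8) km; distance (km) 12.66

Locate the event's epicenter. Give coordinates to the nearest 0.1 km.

39.9 km east, -30.6 km north

Circle about each station: (x − 48.9)² + (y + 3.3)² = 28.75²; (x − 56.2)² + (y + 25.5)² = 17.08²; (x − 46.5)² + (y + 19.8)² = 12.66².
Subtracting the Site 1 equation from the Site 2 and Site 3 equations removes the quadratic terms:
14.6 x − 44.4 y = 1941.43
-4.8 x − 33.0 y = 818.48
Solving the 2×2 system: x ≈ 39.9, y ≈ -30.6 km.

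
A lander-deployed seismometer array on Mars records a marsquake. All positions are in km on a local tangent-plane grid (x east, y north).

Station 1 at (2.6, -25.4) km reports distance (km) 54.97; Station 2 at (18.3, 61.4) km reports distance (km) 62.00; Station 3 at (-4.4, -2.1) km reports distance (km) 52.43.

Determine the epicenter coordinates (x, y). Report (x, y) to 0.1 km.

Circle about each station: (x − 2.6)² + (y + 25.4)² = 54.97²; (x − 18.3)² + (y − 61.4)² = 62.00²; (x + 4.4)² + (y + 2.1)² = 52.43².
Subtracting the Station 1 equation from the Station 2 and Station 3 equations removes the quadratic terms:
31.4 x + 173.6 y = 2630.63
-14.0 x + 46.6 y = -355.35
Solving the 2×2 system: x ≈ 47.3, y ≈ 6.6 km.

(47.3, 6.6)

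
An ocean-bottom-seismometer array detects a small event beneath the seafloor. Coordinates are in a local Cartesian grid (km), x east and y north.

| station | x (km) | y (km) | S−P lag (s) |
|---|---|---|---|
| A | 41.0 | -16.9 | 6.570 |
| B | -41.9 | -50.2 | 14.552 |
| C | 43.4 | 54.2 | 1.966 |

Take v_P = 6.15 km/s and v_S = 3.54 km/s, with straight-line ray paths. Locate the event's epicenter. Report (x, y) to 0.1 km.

41.6 km east, 37.9 km north

Distance from S−P lag: d = Δt · v_P v_S / (v_P − v_S) = Δt · (6.15·3.54)/(6.15−3.54) ≈ 8.3414·Δt.
So d_A = 54.80, d_B = 121.38, d_C = 16.40 km.
Circle about each station: (x − 41.0)² + (y + 16.9)² = 54.80²; (x + 41.9)² + (y + 50.2)² = 121.38²; (x − 43.4)² + (y − 54.2)² = 16.40².
Subtracting the A equation from the B and C equations removes the quadratic terms:
-165.8 x − 66.6 y = -9421.02
4.8 x + 142.2 y = 5588.67
Solving the 2×2 system: x ≈ 41.6, y ≈ 37.9 km.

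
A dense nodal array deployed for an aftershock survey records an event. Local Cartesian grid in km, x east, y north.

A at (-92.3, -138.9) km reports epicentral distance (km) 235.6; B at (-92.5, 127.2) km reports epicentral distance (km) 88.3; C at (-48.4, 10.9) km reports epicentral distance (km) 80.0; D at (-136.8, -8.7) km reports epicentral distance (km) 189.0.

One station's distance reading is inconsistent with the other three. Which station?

Solve using three stations at a time. Using A, B, C (subtract circle equations pairwise → linear system) gives (x, y) ≈ (-15.6, 83.9).
Distances from that point to each station vs reported:
  A: calculated 235.6 vs reported 235.6 → residual 0.0 km
  B: calculated 88.3 vs reported 88.3 → residual 0.0 km
  C: calculated 80.0 vs reported 80.0 → residual 0.0 km
  D: calculated 152.5 vs reported 189.0 → residual 36.5 km
A, B, C are mutually consistent (residuals ≈ 0); D is off by 36.5 km.

D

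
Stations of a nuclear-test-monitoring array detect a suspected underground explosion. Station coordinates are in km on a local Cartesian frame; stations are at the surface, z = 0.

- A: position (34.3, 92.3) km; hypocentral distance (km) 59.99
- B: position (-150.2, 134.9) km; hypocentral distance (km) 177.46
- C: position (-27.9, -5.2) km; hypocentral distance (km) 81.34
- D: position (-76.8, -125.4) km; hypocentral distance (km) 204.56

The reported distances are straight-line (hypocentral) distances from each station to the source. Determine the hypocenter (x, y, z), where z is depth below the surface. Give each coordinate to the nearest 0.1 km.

Each station gives a sphere (x−x_i)² + (y−y_i)² + z² = d_i² (stations at z=0).
Subtracting the A sphere from B and C: z² cancels, leaving linear equations in x and y:
-369.0 x + 85.2 y = 3169.02
-124.4 x − 195.0 y = -11907.73
Solving: x ≈ 4.804, y ≈ 58.001 km (keep extra digits for the depth step; rounded: 4.8, 58.0).
Then from the A sphere: z² = 59.99² − (x − 34.3)² − (y − 92.3)² with x = 4.804, y = 58.001, so z ≈ 39.400 ≈ 39.4 km.
Check against D (with the unrounded solution): distance 204.57 ≈ 204.56 km. ✓

(4.8, 58.0, 39.4)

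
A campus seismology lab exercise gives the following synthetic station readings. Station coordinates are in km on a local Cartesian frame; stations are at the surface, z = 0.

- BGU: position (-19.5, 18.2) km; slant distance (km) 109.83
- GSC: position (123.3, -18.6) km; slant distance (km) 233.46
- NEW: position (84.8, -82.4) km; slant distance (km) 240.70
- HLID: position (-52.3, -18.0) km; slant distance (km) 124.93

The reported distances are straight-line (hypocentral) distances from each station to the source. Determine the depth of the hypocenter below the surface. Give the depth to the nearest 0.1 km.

Each station gives a sphere (x−x_i)² + (y−y_i)² + z² = d_i² (stations at z=0).
Subtracting the BGU sphere from GSC and NEW: z² cancels, leaving linear equations in x and y:
285.6 x − 73.6 y = -27603.58
208.6 x − 201.2 y = -32604.55
Solving: x ≈ -74.903, y ≈ 84.393 km (keep extra digits for the depth step; rounded: -74.9, 84.4).
Then from the BGU sphere: z² = 109.83² − (x + 19.5)² − (y − 18.2)² with x = -74.903, y = 84.393, so z ≈ 67.909 ≈ 67.9 km.
Check against HLID (with the unrounded solution): distance 124.93 ≈ 124.93 km. ✓

z ≈ 67.9 km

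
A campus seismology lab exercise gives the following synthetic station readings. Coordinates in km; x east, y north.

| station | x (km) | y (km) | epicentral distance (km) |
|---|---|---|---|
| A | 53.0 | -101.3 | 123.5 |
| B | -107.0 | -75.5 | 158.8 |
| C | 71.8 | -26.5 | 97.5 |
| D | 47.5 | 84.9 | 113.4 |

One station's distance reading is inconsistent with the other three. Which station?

B

Solve using three stations at a time. Using A, C, D (subtract circle equations pairwise → linear system) gives (x, y) ≈ (-23.3, -3.9).
Distances from that point to each station vs reported:
  A: calculated 123.7 vs reported 123.5 → residual 0.2 km
  B: calculated 110.1 vs reported 158.8 → residual 48.7 km
  C: calculated 97.8 vs reported 97.5 → residual 0.3 km
  D: calculated 113.6 vs reported 113.4 → residual 0.2 km
A, C, D are mutually consistent (residuals ≈ 0); B is off by 48.7 km.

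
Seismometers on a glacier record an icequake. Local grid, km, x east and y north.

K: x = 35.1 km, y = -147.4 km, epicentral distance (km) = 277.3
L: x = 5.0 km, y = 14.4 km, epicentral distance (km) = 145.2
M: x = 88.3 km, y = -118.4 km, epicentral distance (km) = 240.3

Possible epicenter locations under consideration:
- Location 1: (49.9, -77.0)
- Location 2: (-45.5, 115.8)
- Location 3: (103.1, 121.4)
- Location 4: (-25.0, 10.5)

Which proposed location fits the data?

For each candidate, compare |candidate − station| to the reported distance:
Location 1: residuals K 205.4, L 43.4, M 183.8 → max 205.4 km
Location 2: residuals K 2.0, L 31.9, M 29.4 → max 31.9 km
Location 3: residuals K 0.0, L 0.0, M 0.0 → max 0.0 km
Location 4: residuals K 108.3, L 114.9, M 68.7 → max 114.9 km
Only Location 3 has all residuals ≈ 0.

Location 3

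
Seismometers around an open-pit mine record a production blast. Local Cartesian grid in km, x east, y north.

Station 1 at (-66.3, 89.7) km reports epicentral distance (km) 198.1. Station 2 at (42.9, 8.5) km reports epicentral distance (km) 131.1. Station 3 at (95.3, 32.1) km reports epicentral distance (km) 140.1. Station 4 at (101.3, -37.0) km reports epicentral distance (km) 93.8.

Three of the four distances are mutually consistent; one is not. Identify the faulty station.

Station 2

Solve using three stations at a time. Using Station 1, Station 3, Station 4 (subtract circle equations pairwise → linear system) gives (x, y) ≈ (22.3, -87.4).
Distances from that point to each station vs reported:
  Station 1: calculated 198.0 vs reported 198.1 → residual 0.1 km
  Station 2: calculated 98.1 vs reported 131.1 → residual 33.0 km
  Station 3: calculated 140.0 vs reported 140.1 → residual 0.1 km
  Station 4: calculated 93.7 vs reported 93.8 → residual 0.1 km
Station 1, Station 3, Station 4 are mutually consistent (residuals ≈ 0); Station 2 is off by 33.0 km.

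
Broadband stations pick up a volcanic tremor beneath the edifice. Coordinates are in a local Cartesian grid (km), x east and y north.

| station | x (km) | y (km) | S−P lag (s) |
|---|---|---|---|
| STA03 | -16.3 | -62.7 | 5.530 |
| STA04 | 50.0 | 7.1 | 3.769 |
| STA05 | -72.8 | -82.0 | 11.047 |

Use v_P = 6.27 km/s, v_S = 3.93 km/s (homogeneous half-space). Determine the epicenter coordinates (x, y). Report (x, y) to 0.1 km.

29.7 km east, -27.0 km north

Distance from S−P lag: d = Δt · v_P v_S / (v_P − v_S) = Δt · (6.27·3.93)/(6.27−3.93) ≈ 10.5304·Δt.
So d_STA03 = 58.23, d_STA04 = 39.69, d_STA05 = 116.33 km.
Circle about each station: (x + 16.3)² + (y + 62.7)² = 58.23²; (x − 50.0)² + (y − 7.1)² = 39.69²; (x + 72.8)² + (y + 82.0)² = 116.33².
Subtracting pairs of circle equations eliminates x²+y² and gives linear equations (the radical axes):
132.6 x + 139.6 y = 168.87
-113.0 x − 38.6 y = -2315.08
Solving the 2×2 system: x ≈ 29.7, y ≈ -27.0 km.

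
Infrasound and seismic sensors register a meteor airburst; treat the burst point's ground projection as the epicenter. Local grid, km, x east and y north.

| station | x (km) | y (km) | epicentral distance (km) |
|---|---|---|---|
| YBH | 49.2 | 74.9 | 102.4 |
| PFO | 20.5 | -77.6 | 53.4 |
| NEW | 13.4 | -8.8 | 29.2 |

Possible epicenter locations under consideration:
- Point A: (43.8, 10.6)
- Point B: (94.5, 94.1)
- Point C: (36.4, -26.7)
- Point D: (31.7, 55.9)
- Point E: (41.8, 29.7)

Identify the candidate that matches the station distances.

For each candidate, compare |candidate − station| to the reported distance:
Point A: residuals YBH 37.9, PFO 37.8, NEW 6.9 → max 37.9 km
Point B: residuals YBH 53.2, PFO 133.6, NEW 101.8 → max 133.6 km
Point C: residuals YBH 0.0, PFO 0.1, NEW 0.1 → max 0.1 km
Point D: residuals YBH 76.6, PFO 80.6, NEW 38.0 → max 80.6 km
Point E: residuals YBH 56.6, PFO 56.0, NEW 18.6 → max 56.6 km
Only Point C has all residuals ≈ 0.

Point C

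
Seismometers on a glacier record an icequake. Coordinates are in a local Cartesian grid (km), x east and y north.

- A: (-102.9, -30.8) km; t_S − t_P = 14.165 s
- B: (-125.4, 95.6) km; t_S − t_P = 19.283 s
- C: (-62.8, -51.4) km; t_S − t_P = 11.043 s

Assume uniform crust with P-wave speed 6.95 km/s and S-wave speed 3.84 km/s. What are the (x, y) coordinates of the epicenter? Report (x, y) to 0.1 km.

x ≈ 13.2 km, y ≈ 5.2 km

Distance from S−P lag: d = Δt · v_P v_S / (v_P − v_S) = Δt · (6.95·3.84)/(6.95−3.84) ≈ 8.5814·Δt.
So d_A = 121.55, d_B = 165.47, d_C = 94.76 km.
Circle about each station: (x + 102.9)² + (y + 30.8)² = 121.55²; (x + 125.4)² + (y − 95.6)² = 165.47²; (x + 62.8)² + (y + 51.4)² = 94.76².
Subtracting pairs of circle equations eliminates x²+y² and gives linear equations (the radical axes):
-45.0 x + 252.8 y = 721.55
80.2 x − 41.2 y = 843.69
Solving the 2×2 system: x ≈ 13.2, y ≈ 5.2 km.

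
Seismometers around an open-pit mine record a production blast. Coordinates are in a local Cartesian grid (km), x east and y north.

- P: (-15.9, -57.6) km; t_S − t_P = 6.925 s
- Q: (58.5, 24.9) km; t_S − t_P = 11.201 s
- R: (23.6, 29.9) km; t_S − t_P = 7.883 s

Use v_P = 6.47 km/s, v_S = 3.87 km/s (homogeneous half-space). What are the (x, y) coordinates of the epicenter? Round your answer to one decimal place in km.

Distance from S−P lag: d = Δt · v_P v_S / (v_P − v_S) = Δt · (6.47·3.87)/(6.47−3.87) ≈ 9.6303·Δt.
So d_P = 66.69, d_Q = 107.87, d_R = 75.92 km.
Circle about each station: (x + 15.9)² + (y + 57.6)² = 66.69²; (x − 58.5)² + (y − 24.9)² = 107.87²; (x − 23.6)² + (y − 29.9)² = 75.92².
Subtracting the P equation from the Q and R equations removes the quadratic terms:
148.8 x + 165.0 y = -6716.69
79.0 x + 175.0 y = -3435.89
Solving the 2×2 system: x ≈ -46.8, y ≈ 1.5 km.

-46.8 km east, 1.5 km north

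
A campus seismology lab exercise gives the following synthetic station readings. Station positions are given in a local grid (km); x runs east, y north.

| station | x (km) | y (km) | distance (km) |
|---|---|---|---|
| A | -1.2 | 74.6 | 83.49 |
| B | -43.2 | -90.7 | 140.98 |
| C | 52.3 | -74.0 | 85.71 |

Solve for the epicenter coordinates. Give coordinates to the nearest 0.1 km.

x ≈ 53.7 km, y ≈ 11.7 km

Circle about each station: (x + 1.2)² + (y − 74.6)² = 83.49²; (x + 43.2)² + (y + 90.7)² = 140.98²; (x − 52.3)² + (y + 74.0)² = 85.71².
Subtracting the A equation from the B and C equations removes the quadratic terms:
-84.0 x − 330.6 y = -8378.65
107.0 x − 297.2 y = 2269.07
Solving the 2×2 system: x ≈ 53.7, y ≈ 11.7 km.
Check against A (with the unrounded x, y): √((x + 1.2)²+(y − 74.6)²) = 83.49 ≈ 83.49 km. ✓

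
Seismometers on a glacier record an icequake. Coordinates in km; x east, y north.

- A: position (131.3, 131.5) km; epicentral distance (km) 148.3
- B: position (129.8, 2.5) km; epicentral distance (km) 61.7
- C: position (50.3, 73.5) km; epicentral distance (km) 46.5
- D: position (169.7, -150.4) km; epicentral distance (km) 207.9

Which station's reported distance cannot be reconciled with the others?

A

Solve using three stations at a time. Using B, C, D (subtract circle equations pairwise → linear system) gives (x, y) ≈ (78.2, 36.3).
Distances from that point to each station vs reported:
  A: calculated 109.1 vs reported 148.3 → residual 39.2 km
  B: calculated 61.7 vs reported 61.7 → residual 0.0 km
  C: calculated 46.5 vs reported 46.5 → residual 0.0 km
  D: calculated 207.9 vs reported 207.9 → residual 0.0 km
B, C, D are mutually consistent (residuals ≈ 0); A is off by 39.2 km.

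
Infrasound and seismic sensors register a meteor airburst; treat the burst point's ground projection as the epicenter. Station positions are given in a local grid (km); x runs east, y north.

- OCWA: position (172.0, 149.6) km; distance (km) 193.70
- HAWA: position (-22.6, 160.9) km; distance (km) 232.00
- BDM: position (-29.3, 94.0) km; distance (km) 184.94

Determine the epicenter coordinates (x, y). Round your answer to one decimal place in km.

(105.7, -32.4)

Circle about each station: (x − 172.0)² + (y − 149.6)² = 193.70²; (x + 22.6)² + (y − 160.9)² = 232.00²; (x + 29.3)² + (y − 94.0)² = 184.94².
Subtracting the OCWA equation from the HAWA and BDM equations removes the quadratic terms:
-389.2 x + 22.6 y = -41868.90
-402.6 x − 111.2 y = -38952.78
Solving the 2×2 system: x ≈ 105.7, y ≈ -32.4 km.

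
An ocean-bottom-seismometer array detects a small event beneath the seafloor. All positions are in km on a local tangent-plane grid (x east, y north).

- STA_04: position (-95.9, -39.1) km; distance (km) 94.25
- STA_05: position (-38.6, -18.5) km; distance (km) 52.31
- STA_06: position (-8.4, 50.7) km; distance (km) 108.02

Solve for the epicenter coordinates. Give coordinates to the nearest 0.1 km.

-3.4 km east, -57.2 km north

Circle about each station: (x + 95.9)² + (y + 39.1)² = 94.25²; (x + 38.6)² + (y + 18.5)² = 52.31²; (x + 8.4)² + (y − 50.7)² = 108.02².
Subtracting the STA_04 equation from the STA_05 and STA_06 equations removes the quadratic terms:
114.6 x + 41.2 y = -2746.68
175.0 x + 179.6 y = -10869.83
Solving the 2×2 system: x ≈ -3.4, y ≈ -57.2 km.
Check against STA_04 (with the unrounded x, y): √((x + 95.9)²+(y + 39.1)²) = 94.26 ≈ 94.25 km. ✓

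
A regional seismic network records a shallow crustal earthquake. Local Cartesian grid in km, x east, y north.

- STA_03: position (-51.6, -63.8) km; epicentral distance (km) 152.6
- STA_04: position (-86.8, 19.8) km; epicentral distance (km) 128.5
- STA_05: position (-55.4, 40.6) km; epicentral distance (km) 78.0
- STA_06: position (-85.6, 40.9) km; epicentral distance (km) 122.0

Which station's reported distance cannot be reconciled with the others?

STA_05

Solve using three stations at a time. Using STA_03, STA_04, STA_06 (subtract circle equations pairwise → linear system) gives (x, y) ≈ (34.3, 62.1).
Distances from that point to each station vs reported:
  STA_03: calculated 152.4 vs reported 152.6 → residual 0.2 km
  STA_04: calculated 128.2 vs reported 128.5 → residual 0.3 km
  STA_05: calculated 92.2 vs reported 78.0 → residual 14.2 km
  STA_06: calculated 121.7 vs reported 122.0 → residual 0.3 km
STA_03, STA_04, STA_06 are mutually consistent (residuals ≈ 0); STA_05 is off by 14.2 km.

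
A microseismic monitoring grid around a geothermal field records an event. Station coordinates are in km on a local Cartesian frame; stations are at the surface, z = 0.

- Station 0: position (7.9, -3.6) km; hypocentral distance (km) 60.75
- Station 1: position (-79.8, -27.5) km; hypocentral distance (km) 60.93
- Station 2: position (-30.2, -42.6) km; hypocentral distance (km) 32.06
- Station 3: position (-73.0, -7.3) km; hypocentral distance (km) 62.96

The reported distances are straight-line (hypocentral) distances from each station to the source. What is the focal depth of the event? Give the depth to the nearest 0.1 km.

z ≈ 31.9 km

Each station gives a sphere (x−x_i)² + (y−y_i)² + z² = d_i² (stations at z=0).
Subtracting the Station 0 sphere from Station 1 and Station 2: z² cancels, leaving linear equations in x and y:
-175.4 x − 47.8 y = 7027.02
-76.2 x − 78.0 y = 5314.15
Solving: x ≈ -29.295, y ≈ -39.511 km (keep extra digits for the depth step; rounded: -29.3, -39.5).
Then from the Station 0 sphere: z² = 60.75² − (x − 7.9)² − (y + 3.6)² with x = -29.295, y = -39.511, so z ≈ 31.898 ≈ 31.9 km.
Check against Station 3 (with the unrounded solution): distance 62.97 ≈ 62.96 km. ✓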